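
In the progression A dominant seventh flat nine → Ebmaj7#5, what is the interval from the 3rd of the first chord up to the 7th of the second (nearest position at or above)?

A dominant seventh flat nine has C# as its 3rd, and Ebmaj7#5 has D as its 7th.
2 letter names make it a second; at 1 semitone (a half step narrower than major) the quality is minor.

minor second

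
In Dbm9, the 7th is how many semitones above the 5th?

Db minor ninth: Db-Fb-Ab-Cb-Eb.
Ab to Cb is a minor third: 3 semitones.

3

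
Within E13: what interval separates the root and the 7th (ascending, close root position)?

m7

E13 (E dominant thirteenth) is spelled E G♯ B D F♯ C♯.
The root is E and the 7th is D.
E up to D is 10 semitones, a half step narrower than a major seventh, so the interval is minor.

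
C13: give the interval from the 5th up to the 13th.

major ninth

Spelling the chord: C E G Bb D A.
The 5th is G and the 13th is A.
From G to A is 14 semitones, exactly the major ninth.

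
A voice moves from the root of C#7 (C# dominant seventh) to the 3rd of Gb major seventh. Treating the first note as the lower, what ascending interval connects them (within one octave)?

C#7 (C# dominant seventh) has C# as its root, and Gb major seventh has Bb as its 3rd.
From C# to Bb: 9 semitones over a seventh = diminished.

diminished seventh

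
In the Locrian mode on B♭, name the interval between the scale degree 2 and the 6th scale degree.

perfect fifth

B♭ locrian: B♭ C♭ D♭ E♭ F♭ G♭ A♭.
Scale degree 2 = C♭; scale degree 6 = G♭.
Counting 5 letters and 7 half steps from C♭ gives a perfect fifth.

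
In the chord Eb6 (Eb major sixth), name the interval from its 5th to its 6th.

Spelling the chord: Eb G Bb C.
So we need the interval from Bb up to C.
Bb up to C spans 2 letter names and 2 semitones — a major second.

major second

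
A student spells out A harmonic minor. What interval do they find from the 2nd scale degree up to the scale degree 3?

minor 2nd

The scale runs A B C D E F G#.
That puts B below C.
From B to C: 1 semitone over a second = minor.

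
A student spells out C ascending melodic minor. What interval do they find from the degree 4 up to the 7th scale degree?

augmented 4th

The scale runs C D E♭ F G A B.
Degree 4 = F; degree 7 = B.
4 letter names make it a fourth; at 6 semitones (a half step wider than perfect) the quality is augmented.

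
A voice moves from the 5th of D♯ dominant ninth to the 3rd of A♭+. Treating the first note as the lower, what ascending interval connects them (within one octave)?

D♯ dominant ninth has A♯ as its 5th, and A♭+ has C as its 3rd.
3 letter names make it a third; at 2 semitones (a whole step narrower than major) the quality is diminished.

d3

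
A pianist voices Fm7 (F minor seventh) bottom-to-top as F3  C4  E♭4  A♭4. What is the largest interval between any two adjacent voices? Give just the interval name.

perfect fifth

Adjacent intervals: F3→C4 = perfect fifth; C4→E♭4 = minor third; E♭4→A♭4 = perfect fourth.
The largest is F3 to C4, a perfect fifth (7 semitones).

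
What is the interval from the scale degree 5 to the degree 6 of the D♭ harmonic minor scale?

Spelling the D♭ harmonic minor scale: D♭ E♭ F♭ G♭ A♭ B𝄫 C.
The scale degree 5 is A♭ and the scale degree 6 is B𝄫.
A♭ up to B𝄫 is 1 semitone, a half step narrower than a major second, so the interval is minor.

minor second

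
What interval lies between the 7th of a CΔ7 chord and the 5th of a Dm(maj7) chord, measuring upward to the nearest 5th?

m7

CΔ7 has B as its 7th, and Dm(maj7) has A as its 5th.
From B to A: 10 semitones over a seventh = minor.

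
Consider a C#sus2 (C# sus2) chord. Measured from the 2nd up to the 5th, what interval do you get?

P4

C# sus2 is spelled C#–D#–G#.
The 2nd is D# and the 5th is G#.
Counting 4 letters and 5 half steps from D# gives a perfect fourth.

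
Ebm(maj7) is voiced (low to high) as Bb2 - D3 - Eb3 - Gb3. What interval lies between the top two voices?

Those voices are Eb3 and Gb3.
From Eb to Gb: 3 semitones over a third = minor.

m3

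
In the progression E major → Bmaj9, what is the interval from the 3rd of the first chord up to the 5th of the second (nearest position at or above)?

minor seventh

E major has G# as its 3rd, and Bmaj9 has F# as its 5th.
G# up to F# is 10 semitones, a half step narrower than a major seventh, so the interval is minor.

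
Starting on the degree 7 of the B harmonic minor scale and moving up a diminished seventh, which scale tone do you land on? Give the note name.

The scale is B C# D E F# G A#.
The degree 7 is A#; a diminished seventh above that is G — scale degree 6.

G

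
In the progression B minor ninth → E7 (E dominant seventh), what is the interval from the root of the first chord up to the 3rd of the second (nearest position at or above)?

B minor ninth has B as its root, and E7 (E dominant seventh) has G# as its 3rd.
From B to G# is 9 semitones, exactly the major sixth.

major 6th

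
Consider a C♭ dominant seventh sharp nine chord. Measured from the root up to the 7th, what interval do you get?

minor seventh

C♭7#9 (C♭ dominant seventh sharp nine): C♭–E♭–G♭–B𝄫–D.
Root = C♭; 7th = B𝄫.
7 letter names make it a seventh; at 10 semitones (a half step narrower than major) the quality is minor.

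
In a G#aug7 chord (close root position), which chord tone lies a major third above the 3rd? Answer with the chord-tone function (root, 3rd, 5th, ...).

G# augmented seventh is spelled G# B# D## F#.
The 3rd is B#. A major third above B# is D##.
D## is the chord's 5th.

5th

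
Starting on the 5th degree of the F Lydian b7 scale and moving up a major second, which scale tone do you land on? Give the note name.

D

The scale is F G A B C D Eb.
The 5th degree is C; a major second above that is D — scale degree 6.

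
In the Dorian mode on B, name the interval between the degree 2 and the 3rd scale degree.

m2

Spelling the Dorian mode on B: B C♯ D E F♯ G♯ A.
That puts C♯ below D.
2 letter names make it a second; at 1 semitone (a half step narrower than major) the quality is minor.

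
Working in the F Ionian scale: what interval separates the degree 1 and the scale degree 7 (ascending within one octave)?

The scale runs F G A Bb C D E.
That puts F below E.
From F to E is 11 semitones, exactly the major seventh.

major seventh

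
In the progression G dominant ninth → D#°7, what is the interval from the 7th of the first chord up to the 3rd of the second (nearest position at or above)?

A1

G dominant ninth has F as its 7th, and D#°7 has F# as its 3rd.
1 letter names make it a unison; at 1 semitone (a half step wider than perfect) the quality is augmented.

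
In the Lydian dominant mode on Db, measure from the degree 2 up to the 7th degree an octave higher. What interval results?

The scale runs Db Eb F G Ab Bb Cb.
That puts Eb below Cb.
Eb up to Cb is 20 semitones, a half step narrower than a major thirteenth, so the interval is minor.

m13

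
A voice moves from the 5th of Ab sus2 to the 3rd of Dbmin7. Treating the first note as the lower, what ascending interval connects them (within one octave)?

m2

Ab sus2 has Eb as its 5th, and Dbmin7 has Fb as its 3rd.
From Eb to Fb: 1 semitone over a second = minor.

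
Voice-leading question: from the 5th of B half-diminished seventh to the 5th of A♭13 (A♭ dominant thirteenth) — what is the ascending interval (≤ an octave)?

minor seventh

B half-diminished seventh has F as its 5th, and A♭13 (A♭ dominant thirteenth) has E♭ as its 5th.
7 letter names make it a seventh; at 10 semitones (a half step narrower than major) the quality is minor.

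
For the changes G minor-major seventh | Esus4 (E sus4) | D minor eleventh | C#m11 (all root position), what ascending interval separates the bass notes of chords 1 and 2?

The roots are G and E.
G up to E spans 6 letter names and 9 semitones — a major sixth.

major sixth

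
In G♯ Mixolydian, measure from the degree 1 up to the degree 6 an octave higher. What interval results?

major thirteenth

The scale runs G♯ A♯ B♯ C♯ D♯ E♯ F♯.
So we need the interval from G♯ up to E♯.
From G♯ to E♯ is 21 semitones, exactly the major thirteenth.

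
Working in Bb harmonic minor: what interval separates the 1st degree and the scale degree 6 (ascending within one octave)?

Bb harmonic minor: Bb C Db Eb F Gb A.
1st degree = Bb; scale degree 6 = Gb.
Bb up to Gb is 8 semitones, a half step narrower than a major sixth, so the interval is minor.

minor sixth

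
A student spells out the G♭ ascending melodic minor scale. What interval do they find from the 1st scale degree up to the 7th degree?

major 7th

G♭ melodic minor: G♭ A♭ B𝄫 C♭ D♭ E♭ F.
That puts G♭ below F.
Counting 7 letters and 11 half steps from G♭ gives a major seventh.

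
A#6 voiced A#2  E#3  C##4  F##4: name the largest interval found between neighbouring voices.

major sixth

Adjacent intervals: A#2→E#3 = perfect fifth; E#3→C##4 = major sixth; C##4→F##4 = perfect fourth.
The largest is E#3 to C##4, a major sixth (9 semitones).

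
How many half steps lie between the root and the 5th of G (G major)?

7

Spelling the chord: G-B-D.
G to D is a perfect fifth: 7 semitones.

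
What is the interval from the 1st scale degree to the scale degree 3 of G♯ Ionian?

G♯ major: G♯ A♯ B♯ C♯ D♯ E♯ F𝄪.
So we need the interval from G♯ up to B♯.
Counting 3 letters and 4 half steps from G♯ gives a major third.

major third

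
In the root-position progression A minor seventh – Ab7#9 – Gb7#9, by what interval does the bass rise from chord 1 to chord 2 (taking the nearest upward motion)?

diminished octave

The roots are A and Ab.
From A to Ab: 11 semitones over an octave = diminished.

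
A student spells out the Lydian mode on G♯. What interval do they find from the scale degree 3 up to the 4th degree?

major second

Spelling the Lydian mode on G♯: G♯ A♯ B♯ C𝄪 D♯ E♯ F𝄪.
That puts B♯ below C𝄪.
Counting 2 letters and 2 half steps from B♯ gives a major second.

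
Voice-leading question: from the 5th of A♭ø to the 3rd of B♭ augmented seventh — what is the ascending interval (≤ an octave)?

augmented 7th

The 5th of A♭ø is E𝄫; the 3rd of B♭ augmented seventh is D.
7 letter names make it a seventh; at 12 semitones (a half step wider than major) the quality is augmented.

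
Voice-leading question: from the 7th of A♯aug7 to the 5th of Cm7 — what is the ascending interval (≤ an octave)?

diminished octave

A♯aug7 has G♯ as its 7th, and Cm7 has G as its 5th.
G♯ up to G is 11 semitones, a half step narrower than a perfect octave, so the interval is diminished.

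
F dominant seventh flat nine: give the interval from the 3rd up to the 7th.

Spelling the chord: F-A-C-E♭-G♭.
That puts A below E♭.
A up to E♭ is 6 semitones, a half step narrower than a perfect fifth, so the interval is diminished.

diminished 5th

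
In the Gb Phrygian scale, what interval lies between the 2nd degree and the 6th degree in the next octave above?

Gb phrygian: Gb Abb Bbb Cb Db Ebb Fb.
2nd degree = Abb; 6th degree (up an octave) = Ebb.
Counting 12 letters and 19 half steps from Abb gives a perfect twelfth.

perfect 12th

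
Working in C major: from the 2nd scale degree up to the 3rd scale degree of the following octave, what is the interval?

major 9th

C major: C D E F G A B.
So we need the interval from D up to E.
From D to E is 14 semitones, exactly the major ninth.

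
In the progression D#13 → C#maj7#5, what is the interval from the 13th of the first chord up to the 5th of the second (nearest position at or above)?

The 13th of D#13 is B#; the 5th of C#maj7#5 is G##.
B# up to G## spans 6 letter names and 9 semitones — a major sixth.

major sixth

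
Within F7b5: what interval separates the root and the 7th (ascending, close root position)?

F7b5: F–A–Cb–Eb.
That puts F below Eb.
From F to Eb: 10 semitones over a seventh = minor.

minor seventh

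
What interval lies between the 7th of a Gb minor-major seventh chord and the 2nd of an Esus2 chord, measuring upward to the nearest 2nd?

The 7th of Gb minor-major seventh is F; the 2nd of Esus2 is F#.
F up to F# is 1 semitone, a half step wider than a perfect unison, so the interval is augmented.

augmented 1st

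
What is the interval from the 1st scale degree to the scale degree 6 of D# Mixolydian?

major 6th

D# mixolydian: D# E# F## G# A# B# C#.
So we need the interval from D# up to B#.
D# up to B# spans 6 letter names and 9 semitones — a major sixth.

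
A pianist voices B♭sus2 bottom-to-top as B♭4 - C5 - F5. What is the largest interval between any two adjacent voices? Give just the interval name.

Adjacent intervals: B♭4→C5 = major second; C5→F5 = perfect fourth.
The largest is C5 to F5, a perfect fourth (5 semitones).

perfect fourth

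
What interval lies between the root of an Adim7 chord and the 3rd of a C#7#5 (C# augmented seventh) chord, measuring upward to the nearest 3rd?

augmented 5th

Adim7 has A as its root, and C#7#5 (C# augmented seventh) has E# as its 3rd.
5 letter names make it a fifth; at 8 semitones (a half step wider than perfect) the quality is augmented.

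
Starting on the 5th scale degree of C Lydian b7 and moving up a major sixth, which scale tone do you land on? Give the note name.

The scale is C D E F# G A Bb.
The 5th scale degree is G; a major sixth above that is E — scale degree 3.

E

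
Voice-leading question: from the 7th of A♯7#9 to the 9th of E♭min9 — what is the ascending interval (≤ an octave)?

A♯7#9 has G♯ as its 7th, and E♭min9 has F as its 9th.
G♯ up to F is 9 semitones, a whole step narrower than a major seventh, so the interval is diminished.

diminished seventh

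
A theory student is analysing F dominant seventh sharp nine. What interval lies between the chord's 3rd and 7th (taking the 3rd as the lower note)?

Spelling the chord: F A C Eb G#.
So we need the interval from A up to Eb.
From A to Eb: 6 semitones over a fifth = diminished.

diminished fifth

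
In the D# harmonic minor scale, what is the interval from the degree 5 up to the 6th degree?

Spelling the D# harmonic minor scale: D# E# F# G# A# B C##.
That puts A# below B.
A# up to B is 1 semitone, a half step narrower than a major second, so the interval is minor.

minor second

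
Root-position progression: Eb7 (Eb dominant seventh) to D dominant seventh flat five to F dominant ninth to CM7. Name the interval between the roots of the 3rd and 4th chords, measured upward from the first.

perfect 5th

The roots are F and C.
F up to C spans 5 letter names and 7 semitones — a perfect fifth.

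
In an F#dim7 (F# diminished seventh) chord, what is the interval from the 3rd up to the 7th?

F#°7 (F# diminished seventh): F#–A–C–Eb.
3rd = A; 7th = Eb.
From A to Eb: 6 semitones over a fifth = diminished.

diminished fifth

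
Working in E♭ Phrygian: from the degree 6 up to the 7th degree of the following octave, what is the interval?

Spelling E♭ Phrygian: E♭ F♭ G♭ A♭ B♭ C♭ D♭.
The degree 6 is C♭ and the 7th scale degree (up an octave) is D♭.
From C♭ to D♭ is 14 semitones, exactly the major ninth.

major ninth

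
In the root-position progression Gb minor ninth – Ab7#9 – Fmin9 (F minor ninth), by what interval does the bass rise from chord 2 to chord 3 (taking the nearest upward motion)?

M6

The roots are Ab and F.
From Ab to F is 9 semitones, exactly the major sixth.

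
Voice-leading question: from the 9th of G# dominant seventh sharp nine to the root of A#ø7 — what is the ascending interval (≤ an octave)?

G# dominant seventh sharp nine has A## as its 9th, and A#ø7 has A# as its root.
A## up to A# is 11 semitones, a half step narrower than a perfect octave, so the interval is diminished.

d8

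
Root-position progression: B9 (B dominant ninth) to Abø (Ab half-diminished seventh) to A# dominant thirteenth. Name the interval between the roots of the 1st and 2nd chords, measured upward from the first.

The roots are B and Ab.
From B to Ab: 9 semitones over a seventh = diminished.

d7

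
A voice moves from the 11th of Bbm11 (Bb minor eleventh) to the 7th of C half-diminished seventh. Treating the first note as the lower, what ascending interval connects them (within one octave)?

Bbm11 (Bb minor eleventh) has Eb as its 11th, and C half-diminished seventh has Bb as its 7th.
Eb up to Bb spans 5 letter names and 7 semitones — a perfect fifth.

P5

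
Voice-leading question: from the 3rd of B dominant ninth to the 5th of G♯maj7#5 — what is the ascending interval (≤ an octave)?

B dominant ninth has D♯ as its 3rd, and G♯maj7#5 has D𝄪 as its 5th.
From D♯ to D𝄪: 1 semitone over a unison = augmented.

augmented unison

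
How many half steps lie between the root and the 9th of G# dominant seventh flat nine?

The chord tones of G#7b9 are G#–B#–D#–F#–A.
G# to A is a minor ninth: 13 semitones.

13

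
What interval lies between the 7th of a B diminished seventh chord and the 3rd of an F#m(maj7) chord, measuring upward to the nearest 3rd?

The 7th of B diminished seventh is Ab; the 3rd of F#m(maj7) is A.
Ab up to A is 1 semitone, a half step wider than a perfect unison, so the interval is augmented.

augmented unison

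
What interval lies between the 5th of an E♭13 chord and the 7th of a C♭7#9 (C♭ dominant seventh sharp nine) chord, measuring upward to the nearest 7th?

diminished octave

E♭13 has B♭ as its 5th, and C♭7#9 (C♭ dominant seventh sharp nine) has B𝄫 as its 7th.
B♭ up to B𝄫 is 11 semitones, a half step narrower than a perfect octave, so the interval is diminished.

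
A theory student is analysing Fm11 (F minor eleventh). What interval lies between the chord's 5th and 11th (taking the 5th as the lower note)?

F minor eleventh: F–Ab–C–Eb–G–Bb.
5th = C; 11th = Bb.
From C to Bb: 10 semitones over a seventh = minor.

minor seventh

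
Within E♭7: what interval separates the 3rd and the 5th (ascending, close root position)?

minor third

E♭7 is spelled E♭, G, B♭, D♭.
That puts G below B♭.
From G to B♭: 3 semitones over a third = minor.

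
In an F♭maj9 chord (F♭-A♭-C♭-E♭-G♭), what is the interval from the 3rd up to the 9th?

The 3rd is A♭ and the 9th is G♭.
7 letter names make it a seventh; at 10 semitones (a half step narrower than major) the quality is minor.

minor seventh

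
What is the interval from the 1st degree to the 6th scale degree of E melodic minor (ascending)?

major sixth

The scale runs E F# G A B C# D#.
So we need the interval from E up to C#.
From E to C# is 9 semitones, exactly the major sixth.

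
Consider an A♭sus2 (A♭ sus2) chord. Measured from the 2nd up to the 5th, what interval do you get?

perfect fourth

A♭sus2 (A♭ sus2): A♭ B♭ E♭.
That puts B♭ below E♭.
B♭ up to E♭ spans 4 letter names and 5 semitones — a perfect fourth.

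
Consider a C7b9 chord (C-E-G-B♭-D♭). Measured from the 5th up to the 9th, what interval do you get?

That puts G below D♭.
5 letter names make it a fifth; at 6 semitones (a half step narrower than perfect) the quality is diminished.

diminished fifth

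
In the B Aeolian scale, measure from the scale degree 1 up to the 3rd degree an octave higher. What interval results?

The scale runs B C# D E F# G A.
So we need the interval from B up to D.
From B to D: 15 semitones over a tenth = minor.

m10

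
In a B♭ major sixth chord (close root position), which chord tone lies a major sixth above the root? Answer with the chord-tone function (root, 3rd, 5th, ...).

B♭6 is spelled B♭–D–F–G.
The root is B♭. A major sixth above B♭ is G.
G is the chord's 6th.

6th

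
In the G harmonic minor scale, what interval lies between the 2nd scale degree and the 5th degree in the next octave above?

The scale runs G A Bb C D Eb F#.
The 2nd scale degree is A and the scale degree 5 (up an octave) is D.
Counting 11 letters and 17 half steps from A gives a perfect eleventh.

perfect 11th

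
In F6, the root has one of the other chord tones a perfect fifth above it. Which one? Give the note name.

C

F6 (F major sixth) is spelled F, A, C, D.
The root is F. A perfect fifth above F is C.
C is the chord's 5th.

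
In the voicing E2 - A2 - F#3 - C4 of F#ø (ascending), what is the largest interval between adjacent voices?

major 6th

Adjacent intervals: E2→A2 = perfect fourth; A2→F#3 = major sixth; F#3→C4 = diminished fifth.
The largest is A2 to F#3, a major sixth (9 semitones).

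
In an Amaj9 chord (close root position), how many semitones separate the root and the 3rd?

Spelling the chord: A-C♯-E-G♯-B.
A to C♯ is a major third: 4 semitones.

4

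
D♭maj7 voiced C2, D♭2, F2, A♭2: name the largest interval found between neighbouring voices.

Adjacent intervals: C2→D♭2 = minor second; D♭2→F2 = major third; F2→A♭2 = minor third.
The largest is D♭2 to F2, a major third (4 semitones).

major third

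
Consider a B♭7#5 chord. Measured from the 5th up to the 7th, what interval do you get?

B♭aug7 is spelled B♭ D F♯ A♭.
5th = F♯; 7th = A♭.
From F♯ to A♭: 2 semitones over a third = diminished.

diminished 3rd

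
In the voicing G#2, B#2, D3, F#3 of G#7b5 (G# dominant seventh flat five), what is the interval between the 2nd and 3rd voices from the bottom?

Those voices are B#2 and D3.
From B# to D: 2 semitones over a third = diminished.

diminished 3rd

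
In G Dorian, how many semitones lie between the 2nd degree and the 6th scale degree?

7

The scale is G A Bb C D E F.
A up to E is a perfect fifth — 7 semitones.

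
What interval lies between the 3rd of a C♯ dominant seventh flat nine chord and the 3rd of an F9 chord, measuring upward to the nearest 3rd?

The 3rd of C♯ dominant seventh flat nine is E♯; the 3rd of F9 is A.
E♯ up to A is 4 semitones, a half step narrower than a perfect fourth, so the interval is diminished.

diminished fourth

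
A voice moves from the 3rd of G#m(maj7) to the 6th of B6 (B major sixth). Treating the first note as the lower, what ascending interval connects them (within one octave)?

G#m(maj7) has B as its 3rd, and B6 (B major sixth) has G# as its 6th.
From B to G# is 9 semitones, exactly the major sixth.

major 6th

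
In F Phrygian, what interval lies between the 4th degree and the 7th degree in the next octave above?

F phrygian: F Gb Ab Bb C Db Eb.
So we need the interval from Bb up to Eb.
From Bb to Eb is 17 semitones, exactly the perfect eleventh.

perfect eleventh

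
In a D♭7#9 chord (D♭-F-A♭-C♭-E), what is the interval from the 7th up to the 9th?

augmented third

So we need the interval from C♭ up to E.
3 letter names make it a third; at 5 semitones (a half step wider than major) the quality is augmented.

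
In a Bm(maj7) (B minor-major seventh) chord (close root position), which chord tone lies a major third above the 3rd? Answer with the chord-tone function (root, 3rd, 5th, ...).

Bm(maj7) is spelled B D F# A#.
The 3rd is D. A major third above D is F#.
F# is the chord's 5th.

5th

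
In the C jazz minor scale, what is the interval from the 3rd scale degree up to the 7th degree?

The scale runs C D E♭ F G A B.
So we need the interval from E♭ up to B.
E♭ up to B is 8 semitones, a half step wider than a perfect fifth, so the interval is augmented.

A5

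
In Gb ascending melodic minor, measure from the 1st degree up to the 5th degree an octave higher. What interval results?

The scale runs Gb Ab Bbb Cb Db Eb F.
So we need the interval from Gb up to Db.
Counting 12 letters and 19 half steps from Gb gives a perfect twelfth.

perfect twelfth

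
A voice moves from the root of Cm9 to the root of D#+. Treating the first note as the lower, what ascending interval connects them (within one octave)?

augmented second

Cm9 has C as its root, and D#+ has D# as its root.
C up to D# is 3 semitones, a half step wider than a major second, so the interval is augmented.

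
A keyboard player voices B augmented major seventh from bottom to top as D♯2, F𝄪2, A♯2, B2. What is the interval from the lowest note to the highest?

minor sixth

The outer voices are D♯2 and B2.
D♯ up to B is 8 semitones, a half step narrower than a major sixth, so the interval is minor.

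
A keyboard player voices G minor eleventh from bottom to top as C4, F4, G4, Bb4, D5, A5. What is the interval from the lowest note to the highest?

M13

The outer voices are C4 and A5.
From C to A is 21 semitones, exactly the major thirteenth.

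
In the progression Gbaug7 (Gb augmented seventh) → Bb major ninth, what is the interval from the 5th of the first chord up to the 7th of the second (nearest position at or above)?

perfect fifth

The 5th of Gbaug7 (Gb augmented seventh) is D; the 7th of Bb major ninth is A.
From D to A is 7 semitones, exactly the perfect fifth.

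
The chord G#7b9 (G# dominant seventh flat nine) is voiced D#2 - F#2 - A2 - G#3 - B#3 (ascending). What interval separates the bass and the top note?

The outer voices are D#2 and B#3.
Counting 13 letters and 21 half steps from D# gives a major thirteenth.

major thirteenth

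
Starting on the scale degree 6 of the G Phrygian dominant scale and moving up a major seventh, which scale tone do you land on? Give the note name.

D

The scale is G Ab B C D Eb F.
The scale degree 6 is Eb; a major seventh above that is D — scale degree 5.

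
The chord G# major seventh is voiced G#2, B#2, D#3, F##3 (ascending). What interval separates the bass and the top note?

The outer voices are G#2 and F##3.
Counting 7 letters and 11 half steps from G# gives a major seventh.

major seventh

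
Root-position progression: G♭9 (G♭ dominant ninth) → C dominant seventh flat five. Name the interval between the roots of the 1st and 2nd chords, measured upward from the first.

The roots are G♭ and C.
G♭ up to C is 6 semitones, a half step wider than a perfect fourth, so the interval is augmented.

augmented 4th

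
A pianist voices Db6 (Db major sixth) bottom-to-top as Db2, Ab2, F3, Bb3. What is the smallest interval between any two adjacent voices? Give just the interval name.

Adjacent intervals: Db2→Ab2 = perfect fifth; Ab2→F3 = major sixth; F3→Bb3 = perfect fourth.
The smallest is F3 to Bb3, a perfect fourth (5 semitones).

perfect 4th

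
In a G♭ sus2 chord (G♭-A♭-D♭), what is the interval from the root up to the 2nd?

major second

Root = G♭; 2nd = A♭.
G♭ up to A♭ spans 2 letter names and 2 semitones — a major second.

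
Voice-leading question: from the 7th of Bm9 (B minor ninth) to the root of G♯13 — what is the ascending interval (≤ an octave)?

major 7th

The 7th of Bm9 (B minor ninth) is A; the root of G♯13 is G♯.
A up to G♯ spans 7 letter names and 11 semitones — a major seventh.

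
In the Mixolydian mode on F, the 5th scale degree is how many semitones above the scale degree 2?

5

The scale is F G A B♭ C D E♭.
G up to C is a perfect fourth — 5 semitones.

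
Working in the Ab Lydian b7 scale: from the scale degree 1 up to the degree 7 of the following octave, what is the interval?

m14

Spelling the Ab Lydian b7 scale: Ab Bb C D Eb F Gb.
That puts Ab below Gb.
From Ab to Gb: 22 semitones over a fourteenth = minor.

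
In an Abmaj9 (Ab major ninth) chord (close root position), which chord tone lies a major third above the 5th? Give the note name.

G

Spelling the chord: Ab-C-Eb-G-Bb.
The 5th is Eb. A major third above Eb is G.
G is the chord's 7th.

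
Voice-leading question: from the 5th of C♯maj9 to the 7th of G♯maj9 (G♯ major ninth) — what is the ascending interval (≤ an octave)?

major seventh

C♯maj9 has G♯ as its 5th, and G♯maj9 (G♯ major ninth) has F𝄪 as its 7th.
Counting 7 letters and 11 half steps from G♯ gives a major seventh.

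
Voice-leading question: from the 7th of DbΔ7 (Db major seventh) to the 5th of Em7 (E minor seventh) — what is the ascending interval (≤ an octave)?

M7

The 7th of DbΔ7 (Db major seventh) is C; the 5th of Em7 (E minor seventh) is B.
Counting 7 letters and 11 half steps from C gives a major seventh.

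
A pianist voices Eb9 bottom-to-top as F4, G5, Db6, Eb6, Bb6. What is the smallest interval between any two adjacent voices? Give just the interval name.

major 2nd

Adjacent intervals: F4→G5 = major ninth; G5→Db6 = diminished fifth; Db6→Eb6 = major second; Eb6→Bb6 = perfect fifth.
The smallest is Db6 to Eb6, a major second (2 semitones).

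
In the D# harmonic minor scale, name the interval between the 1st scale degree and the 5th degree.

P5

D# harmonic minor: D# E# F# G# A# B C##.
1st scale degree = D#; degree 5 = A#.
Counting 5 letters and 7 half steps from D# gives a perfect fifth.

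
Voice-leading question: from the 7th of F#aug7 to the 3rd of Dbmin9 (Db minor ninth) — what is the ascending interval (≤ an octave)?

The 7th of F#aug7 is E; the 3rd of Dbmin9 (Db minor ninth) is Fb.
2 letter names make it a second; at 0 semitones (a whole step narrower than major) the quality is diminished.

diminished 2nd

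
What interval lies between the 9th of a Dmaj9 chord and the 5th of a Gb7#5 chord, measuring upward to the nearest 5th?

The 9th of Dmaj9 is E; the 5th of Gb7#5 is D.
7 letter names make it a seventh; at 10 semitones (a half step narrower than major) the quality is minor.

minor seventh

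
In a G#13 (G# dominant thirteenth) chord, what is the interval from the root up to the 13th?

major thirteenth

G#13: G#-B#-D#-F#-A#-E#.
So we need the interval from G# up to E#.
From G# to E# is 21 semitones, exactly the major thirteenth.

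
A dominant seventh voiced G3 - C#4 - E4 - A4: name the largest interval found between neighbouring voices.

augmented 4th

Adjacent intervals: G3→C#4 = augmented fourth; C#4→E4 = minor third; E4→A4 = perfect fourth.
The largest is G3 to C#4, an augmented fourth (6 semitones).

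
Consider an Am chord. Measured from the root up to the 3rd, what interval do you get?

minor third

Am (A minor): A, C, E.
The root is A and the 3rd is C.
A up to C is 3 semitones, a half step narrower than a major third, so the interval is minor.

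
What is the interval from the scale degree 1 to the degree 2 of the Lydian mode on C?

Spelling the Lydian mode on C: C D E F♯ G A B.
Scale degree 1 = C; 2nd scale degree = D.
Counting 2 letters and 2 half steps from C gives a major second.

major 2nd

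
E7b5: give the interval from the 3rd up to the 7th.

diminished 5th

E dominant seventh flat five: E-G#-Bb-D.
3rd = G#; 7th = D.
5 letter names make it a fifth; at 6 semitones (a half step narrower than perfect) the quality is diminished.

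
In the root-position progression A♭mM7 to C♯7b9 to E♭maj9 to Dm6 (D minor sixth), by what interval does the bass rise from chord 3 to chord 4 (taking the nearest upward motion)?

major seventh

The roots are E♭ and D.
Counting 7 letters and 11 half steps from E♭ gives a major seventh.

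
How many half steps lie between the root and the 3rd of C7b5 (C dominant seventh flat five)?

Spelling the chord: C–E–Gb–Bb.
C to E is a major third: 4 semitones.

4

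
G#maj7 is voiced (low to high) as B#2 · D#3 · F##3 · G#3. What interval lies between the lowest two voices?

m3

Those voices are B#2 and D#3.
3 letter names make it a third; at 3 semitones (a half step narrower than major) the quality is minor.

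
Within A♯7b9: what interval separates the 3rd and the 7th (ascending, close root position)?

A♯7b9 (A♯ dominant seventh flat nine) is spelled A♯–C𝄪–E♯–G♯–B.
3rd = C𝄪; 7th = G♯.
C𝄪 up to G♯ is 6 semitones, a half step narrower than a perfect fifth, so the interval is diminished.

d5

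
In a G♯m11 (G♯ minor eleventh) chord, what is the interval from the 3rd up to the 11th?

major 9th

G♯ minor eleventh is spelled G♯, B, D♯, F♯, A♯, C♯.
So we need the interval from B up to C♯.
From B to C♯ is 14 semitones, exactly the major ninth.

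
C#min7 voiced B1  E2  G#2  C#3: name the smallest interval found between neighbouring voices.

major 3rd

Adjacent intervals: B1→E2 = perfect fourth; E2→G#2 = major third; G#2→C#3 = perfect fourth.
The smallest is E2 to G#2, a major third (4 semitones).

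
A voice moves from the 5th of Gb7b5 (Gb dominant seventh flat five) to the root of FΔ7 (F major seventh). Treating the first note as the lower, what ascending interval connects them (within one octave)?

augmented third

The 5th of Gb7b5 (Gb dominant seventh flat five) is Dbb; the root of FΔ7 (F major seventh) is F.
Dbb up to F is 5 semitones, a half step wider than a major third, so the interval is augmented.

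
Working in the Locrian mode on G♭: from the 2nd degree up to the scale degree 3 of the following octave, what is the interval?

major ninth

G♭ locrian: G♭ A𝄫 B𝄫 C♭ D𝄫 E𝄫 F♭.
That puts A𝄫 below B𝄫.
Counting 9 letters and 14 half steps from A𝄫 gives a major ninth.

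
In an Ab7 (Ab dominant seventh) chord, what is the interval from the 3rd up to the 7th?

Spelling the chord: Ab, C, Eb, Gb.
3rd = C; 7th = Gb.
C up to Gb is 6 semitones, a half step narrower than a perfect fifth, so the interval is diminished.

diminished fifth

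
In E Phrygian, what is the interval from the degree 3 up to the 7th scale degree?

Spelling E Phrygian: E F G A B C D.
That puts G below D.
G up to D spans 5 letter names and 7 semitones — a perfect fifth.

P5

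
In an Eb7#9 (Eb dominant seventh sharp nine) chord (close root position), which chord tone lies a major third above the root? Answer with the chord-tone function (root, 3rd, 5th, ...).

3rd

Eb7#9: Eb-G-Bb-Db-F#.
The root is Eb. A major third above Eb is G.
G is the chord's 3rd.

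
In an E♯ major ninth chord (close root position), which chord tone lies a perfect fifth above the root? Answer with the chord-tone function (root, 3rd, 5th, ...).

The chord tones of E♯maj9 are E♯ G𝄪 B♯ D𝄪 F𝄪.
The root is E♯. A perfect fifth above E♯ is B♯.
B♯ is the chord's 5th.

5th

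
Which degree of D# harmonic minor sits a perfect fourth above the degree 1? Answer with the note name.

G#

The scale is D# E# F# G# A# B C##.
The degree 1 is D#; a perfect fourth above that is G# — scale degree 4.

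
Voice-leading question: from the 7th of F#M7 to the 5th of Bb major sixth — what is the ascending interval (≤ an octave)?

The 7th of F#M7 is E#; the 5th of Bb major sixth is F.
2 letter names make it a second; at 0 semitones (a whole step narrower than major) the quality is diminished.

d2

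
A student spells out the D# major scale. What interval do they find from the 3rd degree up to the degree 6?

The scale runs D# E# F## G# A# B# C##.
The 3rd degree is F## and the degree 6 is B#.
From F## to B# is 5 semitones, exactly the perfect fourth.

perfect 4th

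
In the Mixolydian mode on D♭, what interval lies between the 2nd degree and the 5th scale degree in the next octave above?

Spelling the Mixolydian mode on D♭: D♭ E♭ F G♭ A♭ B♭ C♭.
So we need the interval from E♭ up to A♭.
From E♭ to A♭ is 17 semitones, exactly the perfect eleventh.

P11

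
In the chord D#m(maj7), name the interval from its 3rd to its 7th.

augmented fifth

The chord tones of D#m(maj7) are D# F# A# C##.
3rd = F#; 7th = C##.
5 letter names make it a fifth; at 8 semitones (a half step wider than perfect) the quality is augmented.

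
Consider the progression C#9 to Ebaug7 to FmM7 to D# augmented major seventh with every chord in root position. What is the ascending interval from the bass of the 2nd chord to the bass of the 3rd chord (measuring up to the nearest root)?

The roots are Eb and F.
Counting 2 letters and 2 half steps from Eb gives a major second.

major second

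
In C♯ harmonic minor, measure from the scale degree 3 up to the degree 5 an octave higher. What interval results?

major tenth

C♯ harmonic minor: C♯ D♯ E F♯ G♯ A B♯.
So we need the interval from E up to G♯.
From E to G♯ is 16 semitones, exactly the major tenth.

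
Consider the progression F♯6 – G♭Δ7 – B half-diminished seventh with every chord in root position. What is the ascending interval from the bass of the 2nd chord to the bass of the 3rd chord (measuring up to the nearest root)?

The roots are G♭ and B.
G♭ up to B is 5 semitones, a half step wider than a major third, so the interval is augmented.

augmented third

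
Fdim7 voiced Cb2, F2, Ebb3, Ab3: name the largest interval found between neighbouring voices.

Adjacent intervals: Cb2→F2 = augmented fourth; F2→Ebb3 = diminished seventh; Ebb3→Ab3 = augmented fourth.
The largest is F2 to Ebb3, a diminished seventh (9 semitones).

diminished seventh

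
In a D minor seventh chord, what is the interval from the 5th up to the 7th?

The chord tones of Dmin7 are D-F-A-C.
That puts A below C.
3 letter names make it a third; at 3 semitones (a half step narrower than major) the quality is minor.

minor 3rd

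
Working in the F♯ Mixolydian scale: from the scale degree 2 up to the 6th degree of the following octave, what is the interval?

perfect twelfth

Spelling the F♯ Mixolydian scale: F♯ G♯ A♯ B C♯ D♯ E.
So we need the interval from G♯ up to D♯.
G♯ up to D♯ spans 12 letter names and 19 semitones — a perfect twelfth.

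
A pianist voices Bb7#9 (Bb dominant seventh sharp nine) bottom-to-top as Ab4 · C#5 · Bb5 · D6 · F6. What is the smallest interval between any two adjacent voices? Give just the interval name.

minor third

Adjacent intervals: Ab4→C#5 = augmented third; C#5→Bb5 = diminished seventh; Bb5→D6 = major third; D6→F6 = minor third.
The smallest is D6 to F6, a minor third (3 semitones).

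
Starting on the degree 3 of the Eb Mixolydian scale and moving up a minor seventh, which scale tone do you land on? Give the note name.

The scale is Eb F G Ab Bb C Db.
The degree 3 is G; a minor seventh above that is F — scale degree 2.

F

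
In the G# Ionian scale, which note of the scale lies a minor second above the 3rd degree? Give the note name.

The scale is G# A# B# C# D# E# F##.
The 3rd degree is B#; a minor second above that is C# — scale degree 4.

C#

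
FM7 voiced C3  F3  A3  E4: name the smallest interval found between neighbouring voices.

major third

Adjacent intervals: C3→F3 = perfect fourth; F3→A3 = major third; A3→E4 = perfect fifth.
The smallest is F3 to A3, a major third (4 semitones).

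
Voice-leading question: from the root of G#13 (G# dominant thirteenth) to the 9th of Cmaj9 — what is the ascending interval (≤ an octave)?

The root of G#13 (G# dominant thirteenth) is G#; the 9th of Cmaj9 is D.
5 letter names make it a fifth; at 6 semitones (a half step narrower than perfect) the quality is diminished.

diminished fifth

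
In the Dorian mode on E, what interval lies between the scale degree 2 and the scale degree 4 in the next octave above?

minor 10th

E dorian: E F♯ G A B C♯ D.
So we need the interval from F♯ up to A.
10 letter names make it a tenth; at 15 semitones (a half step narrower than major) the quality is minor.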